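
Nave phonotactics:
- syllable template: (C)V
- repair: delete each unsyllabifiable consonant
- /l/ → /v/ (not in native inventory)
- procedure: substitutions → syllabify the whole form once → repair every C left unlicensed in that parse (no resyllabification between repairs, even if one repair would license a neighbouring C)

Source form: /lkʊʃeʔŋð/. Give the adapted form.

kʊʃe

Substitution: /l/ → /v/, giving /vkʊʃeʔŋð/.
Syllabifying with onset maximization leaves /v/, /ʔ/, /ŋ/, /ð/ stranded (no codas are permitted; onsets are limited to one consonant).
Deleting the stranded consonants removes /v/, /ʔ/, /ŋ/, /ð/.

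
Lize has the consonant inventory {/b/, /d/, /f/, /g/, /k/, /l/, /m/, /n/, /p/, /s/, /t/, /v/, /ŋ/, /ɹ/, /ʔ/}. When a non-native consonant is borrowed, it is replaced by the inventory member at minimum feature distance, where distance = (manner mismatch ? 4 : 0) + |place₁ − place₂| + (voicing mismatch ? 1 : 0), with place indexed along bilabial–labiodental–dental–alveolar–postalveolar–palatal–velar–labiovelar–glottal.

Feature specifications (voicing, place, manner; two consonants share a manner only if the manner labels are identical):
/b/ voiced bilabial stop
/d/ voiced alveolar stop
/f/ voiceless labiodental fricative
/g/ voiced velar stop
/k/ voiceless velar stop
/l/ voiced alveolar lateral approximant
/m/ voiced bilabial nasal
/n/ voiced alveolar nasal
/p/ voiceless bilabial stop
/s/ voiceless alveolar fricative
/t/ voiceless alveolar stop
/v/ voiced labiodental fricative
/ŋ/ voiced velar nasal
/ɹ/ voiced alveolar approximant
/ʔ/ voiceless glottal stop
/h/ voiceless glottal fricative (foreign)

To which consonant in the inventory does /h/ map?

/ʔ/ is closest: manner differs (fricative→stop, +4), place distance 0 (glottal→glottal), same voicing; total 4. Next closest is /s/ at distance 5.

ʔ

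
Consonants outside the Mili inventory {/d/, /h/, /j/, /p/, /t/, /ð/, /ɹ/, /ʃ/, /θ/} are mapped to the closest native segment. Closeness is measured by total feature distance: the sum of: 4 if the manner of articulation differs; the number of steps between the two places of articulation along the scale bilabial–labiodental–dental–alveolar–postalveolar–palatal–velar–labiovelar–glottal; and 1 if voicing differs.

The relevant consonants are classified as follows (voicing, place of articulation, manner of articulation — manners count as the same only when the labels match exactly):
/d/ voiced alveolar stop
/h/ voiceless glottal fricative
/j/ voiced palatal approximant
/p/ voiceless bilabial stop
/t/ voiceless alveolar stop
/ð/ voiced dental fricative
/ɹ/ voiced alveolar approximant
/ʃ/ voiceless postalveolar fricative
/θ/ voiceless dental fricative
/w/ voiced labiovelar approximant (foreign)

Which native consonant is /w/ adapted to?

/j/ is closest: same manner (approximant), place distance 2 (labiovelar→palatal), same voicing; total 2. Next closest is /ɹ/ at distance 4.

j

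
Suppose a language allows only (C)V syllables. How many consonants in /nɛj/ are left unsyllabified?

1

The consonants /j/ cannot be parsed into a legal (C)V syllable (no codas are permitted; onsets are limited to one consonant).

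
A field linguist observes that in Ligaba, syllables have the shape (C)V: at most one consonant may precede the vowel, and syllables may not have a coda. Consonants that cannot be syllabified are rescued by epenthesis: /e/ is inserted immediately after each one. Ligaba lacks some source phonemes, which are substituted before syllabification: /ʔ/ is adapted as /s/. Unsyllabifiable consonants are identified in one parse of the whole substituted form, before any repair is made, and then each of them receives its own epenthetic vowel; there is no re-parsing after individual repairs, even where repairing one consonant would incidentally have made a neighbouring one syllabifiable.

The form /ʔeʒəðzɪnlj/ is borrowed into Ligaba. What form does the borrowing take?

Substitution: /ʔ/ → /s/, giving /seʒəðzɪnlj/.
Under (C)V, the unsyllabifiable consonants are /ð/, /n/, /l/, /j/ (no codas are permitted; onsets are limited to one consonant).
Inserting the epenthetic vowel yields /ð/ → /ðe/, /n/ → /ne/, /l/ → /le/, /j/ → /je/.

seʒəðezɪneleje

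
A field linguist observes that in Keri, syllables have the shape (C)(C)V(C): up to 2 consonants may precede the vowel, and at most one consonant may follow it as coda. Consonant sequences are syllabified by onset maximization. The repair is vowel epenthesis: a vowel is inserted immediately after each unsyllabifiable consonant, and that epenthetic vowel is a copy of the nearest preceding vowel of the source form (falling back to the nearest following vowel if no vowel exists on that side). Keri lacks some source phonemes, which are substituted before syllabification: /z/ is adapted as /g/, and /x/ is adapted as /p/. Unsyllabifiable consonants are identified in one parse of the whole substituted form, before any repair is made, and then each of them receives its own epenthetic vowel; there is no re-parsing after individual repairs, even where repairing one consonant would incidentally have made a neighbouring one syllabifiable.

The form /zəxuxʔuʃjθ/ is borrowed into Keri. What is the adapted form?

gəpupʔuʃjuθu

Substitution: /z/ → /g/, /x/ → /p/, giving /gəpupʔuʃjθ/.
Syllabifying with onset maximization leaves /j/, /θ/ stranded (at most one coda consonant is licensed; onsets may contain at most 2 consonants).
Epenthesis after each stranded consonant: /j/ → /ju/, /θ/ → /θu/.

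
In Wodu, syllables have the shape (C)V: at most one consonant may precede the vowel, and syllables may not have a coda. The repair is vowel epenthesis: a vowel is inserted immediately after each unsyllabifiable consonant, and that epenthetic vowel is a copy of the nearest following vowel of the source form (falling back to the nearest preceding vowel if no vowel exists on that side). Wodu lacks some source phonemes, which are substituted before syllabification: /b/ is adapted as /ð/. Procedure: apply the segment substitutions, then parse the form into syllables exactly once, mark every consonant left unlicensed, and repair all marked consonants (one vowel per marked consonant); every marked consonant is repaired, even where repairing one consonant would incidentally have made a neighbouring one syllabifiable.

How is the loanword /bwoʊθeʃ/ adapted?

Substitution: /b/ → /ð/, giving /ðwoʊθeʃ/.
Under (C)V, the unsyllabifiable consonants are /ð/, /ʃ/ (no codas are permitted; onsets are limited to one consonant).
Each unlicensed consonant becomes the onset of a new syllable: /ð/ → /ðo/, /ʃ/ → /ʃe/.

ðowoʊθeʃe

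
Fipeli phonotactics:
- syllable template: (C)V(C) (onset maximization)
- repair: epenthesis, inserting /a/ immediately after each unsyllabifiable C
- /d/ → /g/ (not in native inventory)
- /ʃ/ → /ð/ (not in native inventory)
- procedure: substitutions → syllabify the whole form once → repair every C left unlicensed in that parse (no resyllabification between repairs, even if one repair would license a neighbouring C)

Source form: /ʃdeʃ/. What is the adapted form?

Substitution: /ʃ/ → /ð/, /d/ → /g/, giving /ðgeð/.
Under (C)V(C), the unsyllabifiable consonants are /ð/ (at most one coda consonant is licensed; onsets are limited to one consonant).
Each unlicensed consonant becomes the onset of a new syllable: /ð/ → /ða/.

ðageð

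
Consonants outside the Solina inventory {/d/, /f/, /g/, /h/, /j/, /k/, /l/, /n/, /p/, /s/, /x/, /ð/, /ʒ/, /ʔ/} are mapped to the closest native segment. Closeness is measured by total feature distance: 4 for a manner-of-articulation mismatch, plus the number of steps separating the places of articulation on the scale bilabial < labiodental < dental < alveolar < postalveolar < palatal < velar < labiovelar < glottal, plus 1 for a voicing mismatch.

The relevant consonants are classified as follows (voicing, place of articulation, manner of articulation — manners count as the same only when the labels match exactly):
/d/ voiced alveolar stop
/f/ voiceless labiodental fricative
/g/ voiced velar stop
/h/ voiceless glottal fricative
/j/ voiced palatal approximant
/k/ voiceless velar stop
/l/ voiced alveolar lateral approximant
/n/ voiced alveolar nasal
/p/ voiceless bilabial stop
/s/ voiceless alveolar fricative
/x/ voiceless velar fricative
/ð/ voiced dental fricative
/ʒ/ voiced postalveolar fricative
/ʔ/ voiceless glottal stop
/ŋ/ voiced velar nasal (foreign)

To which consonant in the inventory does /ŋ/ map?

/n/ is closest: same manner (nasal), place distance 3 (velar→alveolar), same voicing; total 3. Next closest is /g/ at distance 4.

n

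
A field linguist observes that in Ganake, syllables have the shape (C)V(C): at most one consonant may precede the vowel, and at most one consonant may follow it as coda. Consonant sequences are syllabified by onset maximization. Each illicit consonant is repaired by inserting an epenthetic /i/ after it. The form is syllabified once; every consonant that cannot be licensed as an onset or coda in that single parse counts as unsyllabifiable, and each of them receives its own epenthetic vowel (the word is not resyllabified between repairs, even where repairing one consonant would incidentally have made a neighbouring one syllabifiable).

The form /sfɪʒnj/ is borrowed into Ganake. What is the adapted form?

The consonants /s/, /n/, /j/ cannot be parsed into a legal (C)V(C) syllable (at most one coda consonant is licensed; onsets are limited to one consonant).
Each unlicensed consonant becomes the onset of a new syllable: /s/ → /si/, /n/ → /ni/, /j/ → /ji/.

sifɪʒniji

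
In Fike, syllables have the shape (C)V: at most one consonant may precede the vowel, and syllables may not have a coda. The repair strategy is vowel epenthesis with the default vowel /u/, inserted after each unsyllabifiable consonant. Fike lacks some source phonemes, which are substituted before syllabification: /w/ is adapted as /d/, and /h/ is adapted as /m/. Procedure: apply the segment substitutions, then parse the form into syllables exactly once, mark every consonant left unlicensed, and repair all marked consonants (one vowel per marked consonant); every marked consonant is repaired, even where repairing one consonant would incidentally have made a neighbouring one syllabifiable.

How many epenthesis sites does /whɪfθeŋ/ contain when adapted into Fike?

3

After substitution the input is /dmɪfθeŋ/.
The unsyllabifiable consonants are /d/, /f/, /ŋ/; each receives one epenthetic vowel.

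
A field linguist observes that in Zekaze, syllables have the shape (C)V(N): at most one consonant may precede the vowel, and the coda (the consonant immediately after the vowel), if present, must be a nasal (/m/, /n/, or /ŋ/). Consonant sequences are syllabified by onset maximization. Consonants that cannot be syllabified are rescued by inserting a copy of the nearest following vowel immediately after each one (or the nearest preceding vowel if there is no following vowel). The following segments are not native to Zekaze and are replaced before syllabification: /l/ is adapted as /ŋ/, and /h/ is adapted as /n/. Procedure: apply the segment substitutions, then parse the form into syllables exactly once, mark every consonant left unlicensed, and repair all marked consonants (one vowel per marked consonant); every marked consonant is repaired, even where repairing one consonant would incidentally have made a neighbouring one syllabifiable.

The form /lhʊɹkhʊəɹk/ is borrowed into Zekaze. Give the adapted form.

ŋʊnʊɹʊkʊnʊəɹəkə

Substitution: /l/ → /ŋ/, /h/ → /n/, giving /ŋnʊɹknʊəɹk/.
Under (C)V(N), the unsyllabifiable consonants are /ŋ/, /ɹ/, /k/, /ɹ/, /k/ (only a nasal (/m/, /n/, or /ŋ/) is licensed in coda position; onsets are limited to one consonant).
Epenthesis after each stranded consonant: /ŋ/ → /ŋʊ/, /ɹ/ → /ɹʊ/, /k/ → /kʊ/, /ɹ/ → /ɹə/, /k/ → /kə/.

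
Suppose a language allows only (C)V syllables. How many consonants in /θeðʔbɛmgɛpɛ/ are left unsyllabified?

Syllabifying with onset maximization leaves /ð/, /ʔ/, /m/ stranded (no codas are permitted; onsets are limited to one consonant).

3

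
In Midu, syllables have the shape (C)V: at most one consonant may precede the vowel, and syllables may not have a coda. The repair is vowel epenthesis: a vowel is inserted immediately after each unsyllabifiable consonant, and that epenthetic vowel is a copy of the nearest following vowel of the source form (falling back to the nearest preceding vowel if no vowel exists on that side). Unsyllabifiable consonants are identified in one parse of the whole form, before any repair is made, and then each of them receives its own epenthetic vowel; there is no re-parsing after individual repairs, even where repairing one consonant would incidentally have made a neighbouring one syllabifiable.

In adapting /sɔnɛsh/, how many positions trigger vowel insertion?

2

The unsyllabifiable consonants are /s/, /h/; each receives one epenthetic vowel.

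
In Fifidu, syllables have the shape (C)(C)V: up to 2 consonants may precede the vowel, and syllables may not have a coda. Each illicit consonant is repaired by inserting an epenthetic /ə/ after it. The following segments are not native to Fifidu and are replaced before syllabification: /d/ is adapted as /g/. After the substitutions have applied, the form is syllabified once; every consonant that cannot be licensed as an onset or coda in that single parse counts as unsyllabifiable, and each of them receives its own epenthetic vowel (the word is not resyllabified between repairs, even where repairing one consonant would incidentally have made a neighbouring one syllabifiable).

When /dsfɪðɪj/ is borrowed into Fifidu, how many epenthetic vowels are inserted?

After substitution the input is /gsfɪðɪj/.
The unsyllabifiable consonants are /g/, /j/; each receives one epenthetic vowel.

2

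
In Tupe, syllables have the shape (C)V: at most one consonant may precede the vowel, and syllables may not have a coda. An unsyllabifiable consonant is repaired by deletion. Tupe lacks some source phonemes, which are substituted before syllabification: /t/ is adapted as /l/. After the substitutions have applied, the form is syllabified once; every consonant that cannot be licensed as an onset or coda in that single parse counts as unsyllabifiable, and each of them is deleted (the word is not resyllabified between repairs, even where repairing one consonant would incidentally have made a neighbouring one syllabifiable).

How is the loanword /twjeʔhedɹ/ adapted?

jehe

Substitution: /t/ → /l/, giving /lwjeʔhedɹ/.
Syllabifying with onset maximization leaves /l/, /w/, /ʔ/, /d/, /ɹ/ stranded (no codas are permitted; onsets are limited to one consonant).
Deleting the stranded consonants removes /l/, /w/, /ʔ/, /d/, /ɹ/.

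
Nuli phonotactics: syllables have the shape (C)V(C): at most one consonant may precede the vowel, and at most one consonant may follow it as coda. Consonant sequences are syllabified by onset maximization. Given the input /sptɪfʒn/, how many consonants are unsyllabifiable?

The consonants /s/, /p/, /ʒ/, /n/ cannot be parsed into a legal (C)V(C) syllable (at most one coda consonant is licensed; onsets are limited to one consonant).

4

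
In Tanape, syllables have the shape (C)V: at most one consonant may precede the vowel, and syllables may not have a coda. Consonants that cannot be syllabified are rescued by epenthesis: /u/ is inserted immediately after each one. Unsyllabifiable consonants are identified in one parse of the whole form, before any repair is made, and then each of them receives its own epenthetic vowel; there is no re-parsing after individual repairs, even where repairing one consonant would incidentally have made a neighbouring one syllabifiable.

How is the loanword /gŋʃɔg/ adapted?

The consonants /g/, /ŋ/, /g/ cannot be parsed into a legal (C)V syllable (no codas are permitted; onsets are limited to one consonant).
Epenthesis after each stranded consonant: /g/ → /gu/, /ŋ/ → /ŋu/, /g/ → /gu/.

guŋuʃɔgu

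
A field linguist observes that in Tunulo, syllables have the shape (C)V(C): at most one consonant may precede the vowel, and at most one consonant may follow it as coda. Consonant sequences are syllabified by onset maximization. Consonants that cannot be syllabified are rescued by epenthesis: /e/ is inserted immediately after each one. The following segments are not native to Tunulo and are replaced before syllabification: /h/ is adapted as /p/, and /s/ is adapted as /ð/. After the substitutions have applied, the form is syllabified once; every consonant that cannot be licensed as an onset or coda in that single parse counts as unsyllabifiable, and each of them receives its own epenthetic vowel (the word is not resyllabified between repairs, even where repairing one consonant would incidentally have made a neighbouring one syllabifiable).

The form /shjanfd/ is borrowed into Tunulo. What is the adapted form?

Substitution: /s/ → /ð/, /h/ → /p/, giving /ðpjanfd/.
Syllabifying with onset maximization leaves /ð/, /p/, /f/, /d/ stranded (at most one coda consonant is licensed; onsets are limited to one consonant).
Each unlicensed consonant becomes the onset of a new syllable: /ð/ → /ðe/, /p/ → /pe/, /f/ → /fe/, /d/ → /de/.

ðepejanfede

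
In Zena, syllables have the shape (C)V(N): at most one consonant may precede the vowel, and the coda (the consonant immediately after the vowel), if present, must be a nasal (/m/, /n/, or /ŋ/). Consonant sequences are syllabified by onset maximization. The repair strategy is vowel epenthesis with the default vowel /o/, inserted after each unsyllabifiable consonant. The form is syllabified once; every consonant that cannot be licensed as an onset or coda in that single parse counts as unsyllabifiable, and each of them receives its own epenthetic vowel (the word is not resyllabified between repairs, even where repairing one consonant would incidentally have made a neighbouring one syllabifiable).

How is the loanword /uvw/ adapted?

uvowo

The consonants /v/, /w/ cannot be parsed into a legal (C)V(N) syllable (only a nasal (/m/, /n/, or /ŋ/) is licensed in coda position; onsets are limited to one consonant).
Each unlicensed consonant becomes the onset of a new syllable: /v/ → /vo/, /w/ → /wo/.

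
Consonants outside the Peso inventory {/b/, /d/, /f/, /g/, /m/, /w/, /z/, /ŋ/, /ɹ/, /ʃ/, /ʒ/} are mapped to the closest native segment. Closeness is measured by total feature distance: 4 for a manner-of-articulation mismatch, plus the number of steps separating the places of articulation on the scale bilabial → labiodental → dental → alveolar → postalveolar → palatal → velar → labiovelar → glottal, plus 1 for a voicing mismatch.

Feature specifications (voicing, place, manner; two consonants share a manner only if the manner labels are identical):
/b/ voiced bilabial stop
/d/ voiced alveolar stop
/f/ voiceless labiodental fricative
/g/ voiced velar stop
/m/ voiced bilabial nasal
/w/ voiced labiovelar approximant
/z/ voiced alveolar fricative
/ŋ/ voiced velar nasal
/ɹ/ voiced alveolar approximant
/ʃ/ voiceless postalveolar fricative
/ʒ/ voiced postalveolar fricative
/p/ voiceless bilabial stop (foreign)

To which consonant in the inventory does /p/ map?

/b/ is closest: same manner (stop), place distance 0 (bilabial→bilabial), voicing differs (+1); total 1. Next closest is /d/ at distance 4.

b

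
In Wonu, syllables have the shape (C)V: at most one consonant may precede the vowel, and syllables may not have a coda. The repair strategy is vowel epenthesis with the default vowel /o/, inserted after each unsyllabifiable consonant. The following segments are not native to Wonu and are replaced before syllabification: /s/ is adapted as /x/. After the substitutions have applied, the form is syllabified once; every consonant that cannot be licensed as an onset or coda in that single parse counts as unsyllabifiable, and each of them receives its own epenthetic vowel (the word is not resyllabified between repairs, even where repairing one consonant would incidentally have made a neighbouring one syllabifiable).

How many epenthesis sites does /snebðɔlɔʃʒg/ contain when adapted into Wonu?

5

After substitution the input is /xnebðɔlɔʃʒg/.
The unsyllabifiable consonants are /x/, /b/, /ʃ/, /ʒ/, /g/; each receives one epenthetic vowel.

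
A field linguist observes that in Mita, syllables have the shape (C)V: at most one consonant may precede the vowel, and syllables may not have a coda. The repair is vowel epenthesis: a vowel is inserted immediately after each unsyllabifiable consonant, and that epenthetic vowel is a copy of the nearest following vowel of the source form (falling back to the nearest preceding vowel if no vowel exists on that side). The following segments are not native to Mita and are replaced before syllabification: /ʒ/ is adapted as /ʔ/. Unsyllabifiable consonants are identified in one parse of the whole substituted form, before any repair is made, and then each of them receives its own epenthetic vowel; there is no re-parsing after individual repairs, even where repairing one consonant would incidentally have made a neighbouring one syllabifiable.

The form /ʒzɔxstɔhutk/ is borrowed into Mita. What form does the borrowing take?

Substitution: /ʒ/ → /ʔ/, giving /ʔzɔxstɔhutk/.
Under (C)V, the unsyllabifiable consonants are /ʔ/, /x/, /s/, /t/, /k/ (no codas are permitted; onsets are limited to one consonant).
Epenthesis after each stranded consonant: /ʔ/ → /ʔɔ/, /x/ → /xɔ/, /s/ → /sɔ/, /t/ → /tu/, /k/ → /ku/.

ʔɔzɔxɔsɔtɔhutuku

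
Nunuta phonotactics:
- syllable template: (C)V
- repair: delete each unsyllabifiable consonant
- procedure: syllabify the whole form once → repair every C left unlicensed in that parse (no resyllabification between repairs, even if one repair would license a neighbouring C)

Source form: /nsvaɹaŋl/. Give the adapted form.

Syllabifying with onset maximization leaves /n/, /s/, /ŋ/, /l/ stranded (no codas are permitted; onsets are limited to one consonant).
Deleting the stranded consonants removes /n/, /s/, /ŋ/, /l/.

vaɹa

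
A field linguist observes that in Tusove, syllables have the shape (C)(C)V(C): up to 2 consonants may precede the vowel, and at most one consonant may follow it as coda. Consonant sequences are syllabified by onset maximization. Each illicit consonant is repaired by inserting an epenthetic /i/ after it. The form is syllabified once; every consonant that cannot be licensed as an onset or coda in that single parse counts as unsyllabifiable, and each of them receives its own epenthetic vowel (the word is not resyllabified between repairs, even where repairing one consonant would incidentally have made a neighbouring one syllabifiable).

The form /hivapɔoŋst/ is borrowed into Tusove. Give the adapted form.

hivapɔoŋsiti

Under (C)(C)V(C), the unsyllabifiable consonants are /s/, /t/ (at most one coda consonant is licensed; onsets may contain at most 2 consonants).
Epenthesis after each stranded consonant: /s/ → /si/, /t/ → /ti/.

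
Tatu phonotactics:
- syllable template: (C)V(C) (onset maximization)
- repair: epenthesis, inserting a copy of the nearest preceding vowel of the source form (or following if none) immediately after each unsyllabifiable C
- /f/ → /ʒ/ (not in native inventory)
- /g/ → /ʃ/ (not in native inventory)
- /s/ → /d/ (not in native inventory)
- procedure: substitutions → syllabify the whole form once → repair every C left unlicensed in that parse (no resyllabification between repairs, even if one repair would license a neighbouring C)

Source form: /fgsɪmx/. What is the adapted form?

ʒɪʃɪdɪmxɪ

Substitution: /f/ → /ʒ/, /g/ → /ʃ/, /s/ → /d/, giving /ʒʃdɪmx/.
The consonants /ʒ/, /ʃ/, /x/ cannot be parsed into a legal (C)V(C) syllable (at most one coda consonant is licensed; onsets are limited to one consonant).
Inserting the epenthetic vowel yields /ʒ/ → /ʒɪ/, /ʃ/ → /ʃɪ/, /x/ → /xɪ/.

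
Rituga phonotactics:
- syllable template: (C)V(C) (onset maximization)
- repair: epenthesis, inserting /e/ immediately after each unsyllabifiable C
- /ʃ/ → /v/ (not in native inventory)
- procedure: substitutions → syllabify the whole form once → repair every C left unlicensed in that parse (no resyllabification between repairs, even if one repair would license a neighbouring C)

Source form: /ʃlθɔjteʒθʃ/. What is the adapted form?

veleθɔjteʒθeve

Substitution: /ʃ/ → /v/, giving /vlθɔjteʒθv/.
Under (C)V(C), the unsyllabifiable consonants are /v/, /l/, /θ/, /v/ (at most one coda consonant is licensed; onsets are limited to one consonant).
Each unlicensed consonant becomes the onset of a new syllable: /v/ → /ve/, /l/ → /le/, /θ/ → /θe/, /v/ → /ve/.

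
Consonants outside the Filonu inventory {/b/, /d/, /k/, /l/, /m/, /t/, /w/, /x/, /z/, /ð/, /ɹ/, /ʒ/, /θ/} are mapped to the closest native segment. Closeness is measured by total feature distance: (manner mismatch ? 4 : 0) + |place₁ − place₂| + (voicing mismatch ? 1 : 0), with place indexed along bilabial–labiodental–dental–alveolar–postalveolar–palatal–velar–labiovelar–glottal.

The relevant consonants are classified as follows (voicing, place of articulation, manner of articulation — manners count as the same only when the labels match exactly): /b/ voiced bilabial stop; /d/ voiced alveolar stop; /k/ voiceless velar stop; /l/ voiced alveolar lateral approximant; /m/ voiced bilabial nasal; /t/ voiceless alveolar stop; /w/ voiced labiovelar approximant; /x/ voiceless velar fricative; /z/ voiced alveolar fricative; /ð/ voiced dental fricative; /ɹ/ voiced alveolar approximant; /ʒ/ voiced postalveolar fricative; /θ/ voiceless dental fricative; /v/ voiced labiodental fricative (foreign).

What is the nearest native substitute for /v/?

/ð/ is closest: same manner (fricative), place distance 1 (labiodental→dental), same voicing; total 1. Next closest is /z/ at distance 2.

ð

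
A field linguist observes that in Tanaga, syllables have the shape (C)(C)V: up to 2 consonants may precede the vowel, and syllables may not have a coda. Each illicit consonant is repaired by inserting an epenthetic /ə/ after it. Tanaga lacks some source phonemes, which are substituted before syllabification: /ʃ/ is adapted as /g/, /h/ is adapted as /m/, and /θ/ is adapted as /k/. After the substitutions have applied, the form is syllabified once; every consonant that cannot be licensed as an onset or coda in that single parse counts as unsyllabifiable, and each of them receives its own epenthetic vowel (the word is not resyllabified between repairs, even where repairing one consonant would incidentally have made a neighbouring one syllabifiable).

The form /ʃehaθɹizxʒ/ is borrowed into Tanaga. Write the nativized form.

Substitution: /ʃ/ → /g/, /h/ → /m/, /θ/ → /k/, giving /gemakɹizxʒ/.
Syllabifying with onset maximization leaves /z/, /x/, /ʒ/ stranded (no codas are permitted; onsets may contain at most 2 consonants).
Epenthesis after each stranded consonant: /z/ → /zə/, /x/ → /xə/, /ʒ/ → /ʒə/.

gemakɹizəxəʒə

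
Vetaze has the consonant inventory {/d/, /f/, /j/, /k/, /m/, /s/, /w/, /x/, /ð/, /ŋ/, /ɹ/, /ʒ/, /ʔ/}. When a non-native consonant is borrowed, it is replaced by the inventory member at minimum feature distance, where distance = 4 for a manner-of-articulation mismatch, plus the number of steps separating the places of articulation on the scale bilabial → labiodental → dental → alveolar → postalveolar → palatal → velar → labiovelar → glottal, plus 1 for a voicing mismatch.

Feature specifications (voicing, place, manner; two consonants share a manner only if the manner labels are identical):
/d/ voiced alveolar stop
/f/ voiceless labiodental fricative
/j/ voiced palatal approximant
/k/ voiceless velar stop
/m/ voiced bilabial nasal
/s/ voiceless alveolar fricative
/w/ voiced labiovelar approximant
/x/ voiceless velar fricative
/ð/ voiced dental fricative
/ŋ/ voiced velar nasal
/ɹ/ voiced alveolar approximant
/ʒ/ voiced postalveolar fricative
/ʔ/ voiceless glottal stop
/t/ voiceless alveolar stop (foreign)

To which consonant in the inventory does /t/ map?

d

/d/ is closest: same manner (stop), place distance 0 (alveolar→alveolar), voicing differs (+1); total 1. Next closest is /k/ at distance 3.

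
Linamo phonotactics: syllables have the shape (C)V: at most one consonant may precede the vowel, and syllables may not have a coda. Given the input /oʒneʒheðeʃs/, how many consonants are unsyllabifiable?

4

Under (C)V, the unsyllabifiable consonants are /ʒ/, /ʒ/, /ʃ/, /s/ (no codas are permitted; onsets are limited to one consonant).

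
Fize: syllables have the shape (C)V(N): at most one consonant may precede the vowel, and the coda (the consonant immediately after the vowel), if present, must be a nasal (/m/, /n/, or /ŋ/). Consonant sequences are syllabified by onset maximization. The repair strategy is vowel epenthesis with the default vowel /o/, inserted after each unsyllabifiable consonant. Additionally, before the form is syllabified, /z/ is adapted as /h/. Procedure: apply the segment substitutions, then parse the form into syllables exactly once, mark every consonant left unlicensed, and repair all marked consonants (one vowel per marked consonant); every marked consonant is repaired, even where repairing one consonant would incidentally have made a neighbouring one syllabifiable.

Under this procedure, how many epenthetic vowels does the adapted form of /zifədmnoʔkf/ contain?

5

After substitution the input is /hifədmnoʔkf/.
The unsyllabifiable consonants are /d/, /m/, /ʔ/, /k/, /f/; each receives one epenthetic vowel.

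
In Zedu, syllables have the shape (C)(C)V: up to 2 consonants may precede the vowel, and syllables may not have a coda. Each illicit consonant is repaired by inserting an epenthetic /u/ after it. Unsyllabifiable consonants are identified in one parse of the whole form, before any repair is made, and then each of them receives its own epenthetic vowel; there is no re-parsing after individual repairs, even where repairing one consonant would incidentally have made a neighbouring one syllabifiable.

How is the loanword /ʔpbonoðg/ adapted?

Syllabifying with onset maximization leaves /ʔ/, /ð/, /g/ stranded (no codas are permitted; onsets may contain at most 2 consonants).
Epenthesis after each stranded consonant: /ʔ/ → /ʔu/, /ð/ → /ðu/, /g/ → /gu/.

ʔupbonoðugu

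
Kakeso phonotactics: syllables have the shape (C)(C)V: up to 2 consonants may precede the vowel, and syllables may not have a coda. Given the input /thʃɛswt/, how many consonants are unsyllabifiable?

Under (C)(C)V, the unsyllabifiable consonants are /t/, /s/, /w/, /t/ (no codas are permitted; onsets may contain at most 2 consonants).

4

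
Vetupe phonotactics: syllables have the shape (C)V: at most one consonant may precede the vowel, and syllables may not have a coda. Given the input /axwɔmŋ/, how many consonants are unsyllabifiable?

3

Syllabifying with onset maximization leaves /x/, /m/, /ŋ/ stranded (no codas are permitted; onsets are limited to one consonant).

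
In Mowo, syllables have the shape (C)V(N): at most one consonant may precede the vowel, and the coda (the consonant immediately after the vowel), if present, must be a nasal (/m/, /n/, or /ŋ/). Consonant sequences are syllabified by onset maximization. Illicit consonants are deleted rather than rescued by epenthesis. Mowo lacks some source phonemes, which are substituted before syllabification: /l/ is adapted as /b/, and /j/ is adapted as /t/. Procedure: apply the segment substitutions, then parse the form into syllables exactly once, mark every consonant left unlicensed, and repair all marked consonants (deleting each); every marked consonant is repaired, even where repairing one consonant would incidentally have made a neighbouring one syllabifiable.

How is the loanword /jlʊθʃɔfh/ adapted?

bʊʃɔ

Substitution: /j/ → /t/, /l/ → /b/, giving /tbʊθʃɔfh/.
Under (C)V(N), the unsyllabifiable consonants are /t/, /θ/, /f/, /h/ (only a nasal (/m/, /n/, or /ŋ/) is licensed in coda position; onsets are limited to one consonant).
Each unlicensed consonant is deleted: /t/, /θ/, /f/, /h/.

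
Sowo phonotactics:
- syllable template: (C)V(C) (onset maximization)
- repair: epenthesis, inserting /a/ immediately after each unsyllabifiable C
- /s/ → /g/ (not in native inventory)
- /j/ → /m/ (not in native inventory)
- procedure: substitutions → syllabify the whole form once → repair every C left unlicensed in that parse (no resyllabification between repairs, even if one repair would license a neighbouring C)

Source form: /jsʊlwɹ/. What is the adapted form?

Substitution: /j/ → /m/, /s/ → /g/, giving /mgʊlwɹ/.
The consonants /m/, /w/, /ɹ/ cannot be parsed into a legal (C)V(C) syllable (at most one coda consonant is licensed; onsets are limited to one consonant).
Each unlicensed consonant becomes the onset of a new syllable: /m/ → /ma/, /w/ → /wa/, /ɹ/ → /ɹa/.

magʊlwaɹa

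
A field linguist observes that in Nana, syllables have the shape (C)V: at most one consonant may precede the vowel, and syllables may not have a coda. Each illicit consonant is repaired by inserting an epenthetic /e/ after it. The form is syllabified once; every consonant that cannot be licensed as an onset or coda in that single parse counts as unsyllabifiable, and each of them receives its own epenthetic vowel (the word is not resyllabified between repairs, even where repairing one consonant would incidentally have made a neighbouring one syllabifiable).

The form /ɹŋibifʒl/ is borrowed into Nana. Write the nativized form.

Syllabifying with onset maximization leaves /ɹ/, /f/, /ʒ/, /l/ stranded (no codas are permitted; onsets are limited to one consonant).
Each unlicensed consonant becomes the onset of a new syllable: /ɹ/ → /ɹe/, /f/ → /fe/, /ʒ/ → /ʒe/, /l/ → /le/.

ɹeŋibifeʒele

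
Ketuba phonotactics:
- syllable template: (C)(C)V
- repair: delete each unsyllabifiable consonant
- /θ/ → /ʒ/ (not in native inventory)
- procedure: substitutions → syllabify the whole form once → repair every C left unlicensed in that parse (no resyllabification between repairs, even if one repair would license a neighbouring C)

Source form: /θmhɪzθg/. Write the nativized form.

mhɪ

Substitution: /θ/ → /ʒ/, giving /ʒmhɪzʒg/.
Under (C)(C)V, the unsyllabifiable consonants are /ʒ/, /z/, /ʒ/, /g/ (no codas are permitted; onsets may contain at most 2 consonants).
Each unlicensed consonant is deleted: /ʒ/, /z/, /ʒ/, /g/.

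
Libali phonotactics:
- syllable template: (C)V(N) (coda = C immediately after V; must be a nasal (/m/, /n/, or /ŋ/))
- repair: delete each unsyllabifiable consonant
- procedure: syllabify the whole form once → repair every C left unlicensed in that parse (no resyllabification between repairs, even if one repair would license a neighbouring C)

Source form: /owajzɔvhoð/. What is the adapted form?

Under (C)V(N), the unsyllabifiable consonants are /j/, /v/, /ð/ (only a nasal (/m/, /n/, or /ŋ/) is licensed in coda position; onsets are limited to one consonant).
Each unlicensed consonant is deleted: /j/, /v/, /ð/.

owazɔho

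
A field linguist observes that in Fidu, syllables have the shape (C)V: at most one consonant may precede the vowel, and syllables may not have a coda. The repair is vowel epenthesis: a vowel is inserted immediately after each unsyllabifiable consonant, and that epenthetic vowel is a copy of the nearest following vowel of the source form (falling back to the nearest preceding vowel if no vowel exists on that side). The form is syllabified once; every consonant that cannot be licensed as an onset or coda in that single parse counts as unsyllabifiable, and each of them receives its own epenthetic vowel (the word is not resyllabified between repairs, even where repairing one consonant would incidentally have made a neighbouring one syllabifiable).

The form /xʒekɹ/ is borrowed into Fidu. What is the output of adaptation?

Syllabifying with onset maximization leaves /x/, /k/, /ɹ/ stranded (no codas are permitted; onsets are limited to one consonant).
Each unlicensed consonant becomes the onset of a new syllable: /x/ → /xe/, /k/ → /ke/, /ɹ/ → /ɹe/.

xeʒekeɹe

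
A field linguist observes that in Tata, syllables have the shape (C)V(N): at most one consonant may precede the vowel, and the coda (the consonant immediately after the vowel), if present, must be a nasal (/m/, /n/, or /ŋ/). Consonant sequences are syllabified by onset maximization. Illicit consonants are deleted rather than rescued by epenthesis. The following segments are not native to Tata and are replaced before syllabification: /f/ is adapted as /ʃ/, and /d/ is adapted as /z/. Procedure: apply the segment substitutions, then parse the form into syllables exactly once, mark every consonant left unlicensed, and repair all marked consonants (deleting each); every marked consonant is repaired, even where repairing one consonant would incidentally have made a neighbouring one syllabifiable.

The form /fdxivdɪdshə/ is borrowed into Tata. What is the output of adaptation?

xizɪhə

Substitution: /f/ → /ʃ/, /d/ → /z/, giving /ʃzxivzɪzshə/.
Under (C)V(N), the unsyllabifiable consonants are /ʃ/, /z/, /v/, /z/, /s/ (only a nasal (/m/, /n/, or /ŋ/) is licensed in coda position; onsets are limited to one consonant).
Deleting the stranded consonants removes /ʃ/, /z/, /v/, /z/, /s/.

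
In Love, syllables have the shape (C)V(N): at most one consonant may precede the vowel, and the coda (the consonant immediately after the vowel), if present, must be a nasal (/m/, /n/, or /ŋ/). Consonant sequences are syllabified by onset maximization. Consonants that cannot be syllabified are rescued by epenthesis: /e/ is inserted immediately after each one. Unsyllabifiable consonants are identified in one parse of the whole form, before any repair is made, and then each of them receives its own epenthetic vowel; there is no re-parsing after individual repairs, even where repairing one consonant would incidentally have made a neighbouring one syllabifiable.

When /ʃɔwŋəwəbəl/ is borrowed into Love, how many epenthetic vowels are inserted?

The unsyllabifiable consonants are /w/, /l/; each receives one epenthetic vowel.

2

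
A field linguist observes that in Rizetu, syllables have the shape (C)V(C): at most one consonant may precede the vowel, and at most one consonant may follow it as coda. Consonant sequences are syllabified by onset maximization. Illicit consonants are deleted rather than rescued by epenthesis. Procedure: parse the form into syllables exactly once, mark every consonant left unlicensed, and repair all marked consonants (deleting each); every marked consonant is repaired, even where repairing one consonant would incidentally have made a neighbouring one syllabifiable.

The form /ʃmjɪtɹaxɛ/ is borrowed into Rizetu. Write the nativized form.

Under (C)V(C), the unsyllabifiable consonants are /ʃ/, /m/ (at most one coda consonant is licensed; onsets are limited to one consonant).
Each unlicensed consonant is deleted: /ʃ/, /m/.

jɪtɹaxɛ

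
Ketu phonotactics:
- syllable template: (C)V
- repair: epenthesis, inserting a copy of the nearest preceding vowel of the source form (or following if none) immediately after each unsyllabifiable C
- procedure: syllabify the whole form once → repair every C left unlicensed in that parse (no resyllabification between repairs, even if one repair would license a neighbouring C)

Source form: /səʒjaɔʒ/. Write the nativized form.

The consonants /ʒ/, /ʒ/ cannot be parsed into a legal (C)V syllable (no codas are permitted; onsets are limited to one consonant).
Inserting the epenthetic vowel yields /ʒ/ → /ʒə/, /ʒ/ → /ʒɔ/.

səʒəjaɔʒɔ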